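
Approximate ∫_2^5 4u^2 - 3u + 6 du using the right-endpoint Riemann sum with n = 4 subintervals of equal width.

Δu = (5 − 2)/4 = 0.75.
Right endpoints: 2.75, 3.5, 4.25, 5.
f(2.75) = 28, f(3.5) = 44.5, f(4.25) = 65.5, f(5) = 91.
Sum = Δu · [f(2.75) + f(3.5) + f(4.25) + f(5)].
Sum = 171.75.

171.75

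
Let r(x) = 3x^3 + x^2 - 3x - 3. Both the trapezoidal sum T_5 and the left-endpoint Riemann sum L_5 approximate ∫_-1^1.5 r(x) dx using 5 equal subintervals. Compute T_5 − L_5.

T_5 = -4.53125.
L_5 = -6.25.
T_5 − L_5 = 1.71875.

1.71875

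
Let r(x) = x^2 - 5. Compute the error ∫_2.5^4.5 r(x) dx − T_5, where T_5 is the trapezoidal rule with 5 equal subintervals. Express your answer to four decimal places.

-0.0533

Exact integral: ∫_2.5^4.5 r(x) dx ≈ 15.166667.
T_5 = 15.22.
Error ≈ 15.166667 − 15.22 ≈ -0.0533.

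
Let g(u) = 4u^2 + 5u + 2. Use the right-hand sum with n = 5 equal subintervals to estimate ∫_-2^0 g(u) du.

Δu = (0 − (-2))/5 = 0.4.
Right endpoints: -1.6, -1.2, -0.8, -0.4, 0.
g(-1.6) = 4.24, g(-1.2) = 1.76, g(-0.8) = 0.56, g(-0.4) = 0.64, g(0) = 2.
Sum = Δu · [g(-1.6) + g(-1.2) + g(-0.8) + g(-0.4) + g(0)].
Sum = 3.68.

3.68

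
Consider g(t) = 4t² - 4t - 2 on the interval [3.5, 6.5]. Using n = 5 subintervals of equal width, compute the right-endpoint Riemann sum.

Δt = (6.5 − 3.5)/5 = 0.6.
Right endpoints: 4.1, 4.7, 5.3, 5.9, 6.5.
g(4.1) = 48.84, g(4.7) = 67.56, g(5.3) = 89.16, g(5.9) = 113.64, g(6.5) = 141.
Sum = Δt · [g(4.1) + g(4.7) + g(5.3) + g(5.9) + g(6.5)].
Sum = 276.12.

276.12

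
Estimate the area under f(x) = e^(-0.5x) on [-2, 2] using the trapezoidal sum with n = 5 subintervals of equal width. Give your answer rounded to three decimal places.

4.763

Δx = (2 − (-2))/5 = 0.8.
f(-2) ≈ 2.718, f(-1.2) ≈ 1.822, f(-0.4) ≈ 1.221, f(0.4) ≈ 0.819, f(1.2) ≈ 0.549, f(2) ≈ 0.368.
T_5 = (Δx/2)·[f(x_0) + 2f(x_1) + ... + 2f(x_{4}) + f(x_5)].
Sum ≈ 4.763.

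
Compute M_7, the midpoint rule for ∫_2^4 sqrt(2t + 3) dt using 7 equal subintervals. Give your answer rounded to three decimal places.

5.988

Δt = (4 − 2)/7 = 2/7.
Midpoints: 15/7, 17/7, 19/7, 3, 23/7, 25/7, 27/7.
f(15/7) ≈ 2.699, f(17/7) ≈ 2.803, f(19/7) ≈ 2.903, f(3) ≈ 3.000, f(23/7) ≈ 3.094, f(25/7) ≈ 3.185, f(27/7) ≈ 3.273.
Sum = Δt · [f(15/7) + f(17/7) + f(19/7) + ...].
Sum ≈ 5.988.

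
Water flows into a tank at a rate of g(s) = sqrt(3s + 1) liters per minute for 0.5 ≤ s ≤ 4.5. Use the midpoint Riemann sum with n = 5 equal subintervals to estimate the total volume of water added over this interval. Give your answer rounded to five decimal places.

11.40581

Δs = (4.5 − 0.5)/5 = 0.8.
Midpoints: 0.9, 1.7, 2.5, 3.3, 4.1.
g(0.9) ≈ 1.92354, g(1.7) ≈ 2.46982, g(2.5) ≈ 2.91548, g(3.3) ≈ 3.30151, g(4.1) ≈ 3.64692.
Sum = Δs · [g(0.9) + g(1.7) + g(2.5) + g(3.3) + g(4.1)].
Sum ≈ 11.40581.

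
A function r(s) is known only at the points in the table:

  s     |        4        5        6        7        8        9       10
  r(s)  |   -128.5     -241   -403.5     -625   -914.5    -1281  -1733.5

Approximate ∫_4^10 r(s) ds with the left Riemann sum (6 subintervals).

Δs = 1.
Sum = 1·[(-128.5) + (-241) + (-403.5) + (-625) + (-914.5) + (-1281)] = -3593.5.

-3593.5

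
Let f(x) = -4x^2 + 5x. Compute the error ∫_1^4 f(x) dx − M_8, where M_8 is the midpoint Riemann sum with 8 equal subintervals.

Exact integral: ∫_1^4 f(x) dx = -46.5.
M_8 = -46.359375.
Error = -46.5 − (-46.359375) = -0.140625.

-0.140625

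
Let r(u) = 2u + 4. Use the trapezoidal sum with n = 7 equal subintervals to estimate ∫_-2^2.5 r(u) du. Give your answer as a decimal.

Δu = (2.5 − (-2))/7 = 9/14.
r(-2) = 0, r(-19/14) = 9/7, r(-5/7) = 18/7, r(-1/14) = 27/7, r(4/7) = 36/7, r(17/14) = 45/7, r(13/7) = 54/7, r(2.5) = 9.
T_7 = (Δu/2)·[r(u_0) + 2r(u_1) + ... + 2r(u_{6}) + r(u_7)].
Sum = 20.25.

20.25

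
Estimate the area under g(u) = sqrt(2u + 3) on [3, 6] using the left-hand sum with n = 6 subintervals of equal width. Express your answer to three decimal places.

10.145

Δu = (6 − 3)/6 = 0.5.
Left endpoints: 3, 3.5, 4, 4.5, 5, 5.5.
g(3) ≈ 3.000, g(3.5) ≈ 3.162, g(4) ≈ 3.317, g(4.5) ≈ 3.464, g(5) ≈ 3.606, g(5.5) ≈ 3.742.
Sum = Δu · [g(3) + g(3.5) + g(4) + ...].
Sum ≈ 10.145.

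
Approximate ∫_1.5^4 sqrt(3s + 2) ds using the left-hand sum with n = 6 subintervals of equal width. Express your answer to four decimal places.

7.7070

Δs = (4 − 1.5)/6 = 5/12.
Left endpoints: 1.5, 23/12, 7/3, 2.75, 19/6, 43/12.
f(1.5) ≈ 2.5495, f(23/12) ≈ 2.7839, f(7/3) ≈ 3.0000, f(2.75) ≈ 3.2016, f(19/6) ≈ 3.3912, f(43/12) ≈ 3.5707.
Sum = Δs · [f(1.5) + f(23/12) + f(7/3) + ...].
Sum ≈ 7.7070.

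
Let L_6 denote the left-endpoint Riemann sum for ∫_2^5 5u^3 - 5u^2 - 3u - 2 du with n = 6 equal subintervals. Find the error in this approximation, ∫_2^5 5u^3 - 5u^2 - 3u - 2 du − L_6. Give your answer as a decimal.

Exact integral: ∫_2^5 f(u) du = 528.75.
L_6 = 416.9375.
Error = 528.75 − 416.9375 = 111.8125.

111.8125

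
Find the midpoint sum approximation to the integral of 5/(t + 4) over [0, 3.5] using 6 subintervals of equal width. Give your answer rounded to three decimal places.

3.140

Δt = (3.5 − 0)/6 = 7/12.
Midpoints: 7/24, 0.875, 35/24, 49/24, 2.625, 77/24.
f(7/24) = 120/103, f(0.875) = 40/39, f(35/24) = 120/131, f(49/24) = 24/29, f(2.625) = 40/53, f(77/24) = 120/173.
Sum = Δt · [f(7/24) + f(0.875) + f(35/24) + ...].
Sum ≈ 3.140.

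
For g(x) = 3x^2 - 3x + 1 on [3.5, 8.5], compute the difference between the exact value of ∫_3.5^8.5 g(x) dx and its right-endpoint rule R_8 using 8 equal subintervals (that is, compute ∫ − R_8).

-52.5390625

Exact integral: ∫_3.5^8.5 g(x) dx = 486.25.
R_8 = 538.7890625.
Error = 486.25 − 538.7890625 = -52.5390625.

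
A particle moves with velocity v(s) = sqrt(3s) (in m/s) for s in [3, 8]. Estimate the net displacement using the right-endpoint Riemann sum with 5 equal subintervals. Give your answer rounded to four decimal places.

21.0613

Δs = (8 − 3)/5 = 1.
Right endpoints: 4, 5, 6, 7, 8.
v(4) ≈ 3.4641, v(5) ≈ 3.8730, v(6) ≈ 4.2426, v(7) ≈ 4.5826, v(8) ≈ 4.8990.
Sum = Δs · [v(4) + v(5) + v(6) + v(7) + v(8)].
Sum ≈ 21.0613.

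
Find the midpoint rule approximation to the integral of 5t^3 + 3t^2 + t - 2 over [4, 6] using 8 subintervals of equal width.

1457.1875

Δt = (6 − 4)/8 = 0.25.
Midpoints: 4.125, 4.375, 4.625, 4.875, 5.125, 5.375, 5.625, 5.875.
f(4.125) = 206909/512, f(4.375) = 244991/512, f(4.625) = 287465/512, f(4.875) = 334571/512, f(5.125) = 386549/512, f(5.375) = 443639/512, f(5.625) = 506081/512, f(5.875) = 574115/512.
Sum = Δt · [f(4.125) + f(4.375) + f(4.625) + ...].
Sum = 1457.1875.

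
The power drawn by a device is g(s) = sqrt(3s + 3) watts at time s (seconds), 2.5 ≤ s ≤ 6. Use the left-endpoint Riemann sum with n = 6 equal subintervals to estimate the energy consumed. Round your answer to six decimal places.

13.429172

Δs = (6 − 2.5)/6 = 7/12.
Left endpoints: 2.5, 37/12, 11/3, 4.25, 29/6, 65/12.
g(2.5) ≈ 3.240370, g(37/12) ≈ 3.500000, g(11/3) ≈ 3.741657, g(4.25) ≈ 3.968627, g(29/6) ≈ 4.183300, g(65/12) ≈ 4.387482.
Sum = Δs · [g(2.5) + g(37/12) + g(11/3) + ...].
Sum ≈ 13.429172.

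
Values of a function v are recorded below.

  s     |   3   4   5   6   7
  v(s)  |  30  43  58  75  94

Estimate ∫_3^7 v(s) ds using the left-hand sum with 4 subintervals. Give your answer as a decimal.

206

Δs = 1.
Sum = 1·[30 + 43 + 58 + 75] = 206.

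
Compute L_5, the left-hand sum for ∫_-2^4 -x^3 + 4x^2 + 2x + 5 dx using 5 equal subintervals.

Δx = (4 − (-2))/5 = 1.2.
Left endpoints: -2, -0.8, 0.4, 1.6, 2.8.
f(-2) = 25, f(-0.8) = 6.472, f(0.4) = 6.376, f(1.6) = 14.344, f(2.8) = 20.008.
Sum = Δx · [f(-2) + f(-0.8) + f(0.4) + f(1.6) + f(2.8)].
Sum = 86.64.

86.64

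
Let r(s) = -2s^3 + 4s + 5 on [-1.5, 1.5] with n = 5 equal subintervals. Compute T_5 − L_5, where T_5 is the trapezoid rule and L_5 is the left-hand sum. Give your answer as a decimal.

T_5 = 15.
L_5 = 15.45.
T_5 − L_5 = -0.45.

-0.45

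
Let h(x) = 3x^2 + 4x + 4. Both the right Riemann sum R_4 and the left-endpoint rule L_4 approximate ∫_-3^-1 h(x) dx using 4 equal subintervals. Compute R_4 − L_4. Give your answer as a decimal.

-8

R_4 = 14.25.
L_4 = 22.25.
R_4 − L_4 = -8.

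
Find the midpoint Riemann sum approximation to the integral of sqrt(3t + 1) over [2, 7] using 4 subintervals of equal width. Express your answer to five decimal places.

18.83119

Δt = (7 − 2)/4 = 1.25.
Midpoints: 2.625, 3.875, 5.125, 6.375.
f(2.625) ≈ 2.97909, f(3.875) ≈ 3.55317, f(5.125) ≈ 4.04660, f(6.375) ≈ 4.48609.
Sum = Δt · [f(2.625) + f(3.875) + f(5.125) + f(6.375)].
Sum ≈ 18.83119.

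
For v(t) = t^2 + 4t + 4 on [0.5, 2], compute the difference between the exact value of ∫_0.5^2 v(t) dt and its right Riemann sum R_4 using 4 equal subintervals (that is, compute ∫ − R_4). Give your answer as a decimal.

Exact integral: ∫_0.5^2 v(t) dt = 16.125.
R_4 = 17.98828125.
Error = 16.125 − 17.98828125 = -1.86328125.

-1.86328125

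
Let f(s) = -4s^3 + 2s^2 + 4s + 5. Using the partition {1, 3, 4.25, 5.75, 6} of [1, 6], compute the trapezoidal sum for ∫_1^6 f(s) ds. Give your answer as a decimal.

-1132.3125

Subinterval widths: 2, 1.25, 1.5, 0.25.
f(1) = 7, f(3) = -73, f(4.25) = -248.9375, f(5.75) = -666.3125, f(6) = -763.
On each subinterval the trapezoid contributes (Δs_i/2)·[f(s_{i-1}) + f(s_i)].
Sum = -1132.3125.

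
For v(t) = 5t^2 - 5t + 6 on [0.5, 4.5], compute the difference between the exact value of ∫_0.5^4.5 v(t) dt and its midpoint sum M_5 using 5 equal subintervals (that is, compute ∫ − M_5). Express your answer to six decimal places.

1.066667

Exact integral: ∫_0.5^4.5 v(t) dt ≈ 125.66666667.
M_5 = 124.6.
Error ≈ 125.66666667 − 124.6 ≈ 1.066667.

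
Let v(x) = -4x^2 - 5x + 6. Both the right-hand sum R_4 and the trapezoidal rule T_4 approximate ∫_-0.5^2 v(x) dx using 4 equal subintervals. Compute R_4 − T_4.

-8.59375

R_4 = -14.453125.
T_4 = -5.859375.
R_4 − T_4 = -8.59375.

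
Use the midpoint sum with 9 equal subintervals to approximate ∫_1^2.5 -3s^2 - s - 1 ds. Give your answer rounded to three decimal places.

Δs = (2.5 − 1)/9 = 1/6.
Midpoints: 13/12, 1.25, 17/12, 19/12, 1.75, 23/12, 25/12, 2.25, 29/12.
f(13/12) = -269/48, f(1.25) = -6.9375, f(17/12) = -8.4375, f(19/12) = -485/48, f(1.75) = -11.9375, f(23/12) = -13.9375, f(25/12) = -773/48, f(2.25) = -18.4375, f(29/12) = -20.9375.
Sum = Δs · [f(13/12) + f(1.25) + f(17/12) + ...].
Sum ≈ -18.740.

-18.740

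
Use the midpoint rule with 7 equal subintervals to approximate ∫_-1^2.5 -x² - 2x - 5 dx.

Δx = (2.5 − (-1))/7 = 0.5.
Midpoints: -0.75, -0.25, 0.25, 0.75, 1.25, 1.75, 2.25.
f(-0.75) = -4.0625, f(-0.25) = -4.5625, f(0.25) = -5.5625, f(0.75) = -7.0625, f(1.25) = -9.0625, f(1.75) = -11.5625, f(2.25) = -14.5625.
Sum = Δx · [f(-0.75) + f(-0.25) + f(0.25) + ...].
Sum = -28.21875.

-28.21875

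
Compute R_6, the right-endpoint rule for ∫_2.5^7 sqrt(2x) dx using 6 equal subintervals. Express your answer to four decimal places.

14.2905

Δx = (7 − 2.5)/6 = 0.75.
Right endpoints: 3.25, 4, 4.75, 5.5, 6.25, 7.
f(3.25) ≈ 2.5495, f(4) ≈ 2.8284, f(4.75) ≈ 3.0822, f(5.5) ≈ 3.3166, f(6.25) ≈ 3.5355, f(7) ≈ 3.7417.
Sum = Δx · [f(3.25) + f(4) + f(4.75) + ...].
Sum ≈ 14.2905.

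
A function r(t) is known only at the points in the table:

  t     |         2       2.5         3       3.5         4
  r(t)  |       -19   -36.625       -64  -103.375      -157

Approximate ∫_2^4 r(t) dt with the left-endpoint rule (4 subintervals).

Δt = 0.5.
Sum = 0.5·[(-19) + (-36.625) + (-64) + (-103.375)] = -111.5.

-111.5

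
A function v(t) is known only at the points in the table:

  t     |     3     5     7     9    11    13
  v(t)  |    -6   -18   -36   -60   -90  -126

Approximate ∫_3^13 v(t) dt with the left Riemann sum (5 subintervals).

Δt = 2.
Sum = 2·[(-6) + (-18) + (-36) + (-60) + (-90)] = -420.

-420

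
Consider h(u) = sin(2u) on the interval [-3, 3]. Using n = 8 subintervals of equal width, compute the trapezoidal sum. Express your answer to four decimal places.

0.0000

Δu = (3 − (-3))/8 = 0.75.
h(-3) ≈ 0.2794, h(-2.25) ≈ 0.9775, h(-1.5) ≈ -0.1411, h(-0.75) ≈ -0.9975, h(0) ≈ 0.0000, h(0.75) ≈ 0.9975, h(1.5) ≈ 0.1411, h(2.25) ≈ -0.9775, h(3) ≈ -0.2794.
T_8 = (Δu/2)·[h(u_0) + 2h(u_1) + ... + 2h(u_{7}) + h(u_8)].
Sum ≈ 0.0000.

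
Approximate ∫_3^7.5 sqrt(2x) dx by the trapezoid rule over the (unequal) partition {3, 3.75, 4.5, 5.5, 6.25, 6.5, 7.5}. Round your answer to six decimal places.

14.457293

Subinterval widths: 0.75, 0.75, 1, 0.75, 0.25, 1.
f(3) ≈ 2.449490, f(3.75) ≈ 2.738613, f(4.5) ≈ 3.000000, f(5.5) ≈ 3.316625, f(6.25) ≈ 3.535534, f(6.5) ≈ 3.605551, f(7.5) ≈ 3.872983.
On each subinterval the trapezoid contributes (Δx_i/2)·[f(x_{i-1}) + f(x_i)].
Sum ≈ 14.457293.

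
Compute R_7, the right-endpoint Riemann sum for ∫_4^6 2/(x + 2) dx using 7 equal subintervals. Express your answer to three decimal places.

0.564

Δx = (6 − 4)/7 = 2/7.
Right endpoints: 30/7, 32/7, 34/7, 36/7, 38/7, 40/7, 6.
f(30/7) = 7/22, f(32/7) = 7/23, f(34/7) = 7/24, f(36/7) = 0.28, f(38/7) = 7/26, f(40/7) = 7/27, f(6) = 0.25.
Sum = Δx · [f(30/7) + f(32/7) + f(34/7) + ...].
Sum ≈ 0.564.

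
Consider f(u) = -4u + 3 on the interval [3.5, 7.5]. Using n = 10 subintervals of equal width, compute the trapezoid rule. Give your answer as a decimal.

Δu = (7.5 − 3.5)/10 = 0.4.
f(3.5) = -11, f(3.9) = -12.6, f(4.3) = -14.2, f(4.7) = -15.8, f(5.1) = -17.4, f(5.5) = -19, f(5.9) = -20.6, f(6.3) = -22.2, f(6.7) = -23.8, f(7.1) = -25.4, f(7.5) = -27.
T_10 = (Δu/2)·[f(u_0) + 2f(u_1) + ... + 2f(u_{9}) + f(u_10)].
Sum = -76.

-76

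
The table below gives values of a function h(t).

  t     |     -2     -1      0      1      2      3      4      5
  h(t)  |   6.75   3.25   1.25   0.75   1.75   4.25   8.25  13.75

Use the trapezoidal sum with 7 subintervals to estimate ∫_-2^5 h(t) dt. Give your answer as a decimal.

29.75

Δt = 1.
T_7 = (1/2)·[6.75 + 2·3.25 + 2·1.25 + 2·0.75 + 2·1.75 + 2·4.25 + 2·8.25 + 13.75] = 29.75.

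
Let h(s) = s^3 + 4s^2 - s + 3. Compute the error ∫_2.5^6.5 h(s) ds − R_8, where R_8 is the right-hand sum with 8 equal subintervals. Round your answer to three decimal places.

Exact integral: ∫_2.5^6.5 h(s) ds ≈ 775.83333.
R_8 = 878.5.
Error ≈ 775.83333 − 878.5 ≈ -102.667.

-102.667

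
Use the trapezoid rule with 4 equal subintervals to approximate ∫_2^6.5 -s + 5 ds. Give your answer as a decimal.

3.375

Δs = (6.5 − 2)/4 = 1.125.
f(2) = 3, f(3.125) = 1.875, f(4.25) = 0.75, f(5.375) = -0.375, f(6.5) = -1.5.
T_4 = (Δs/2)·[f(s_0) + 2f(s_1) + 2f(s_2) + 2f(s_3) + f(s_4)].
Sum = 3.375.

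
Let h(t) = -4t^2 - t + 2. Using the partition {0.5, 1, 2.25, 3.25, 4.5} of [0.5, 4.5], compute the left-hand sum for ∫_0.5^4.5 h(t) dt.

Subinterval widths: 0.5, 1.25, 1, 1.25.
Left endpoints: 0.5, 1, 2.25, 3.25.
h(0.5) = 0.5, h(1) = -3, h(2.25) = -20.5, h(3.25) = -43.5.
Sum = Σ Δt_i · h(t_i).
Sum = -78.375.

-78.375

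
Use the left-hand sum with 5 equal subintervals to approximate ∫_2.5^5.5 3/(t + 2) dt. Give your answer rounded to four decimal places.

1.6153

Δt = (5.5 − 2.5)/5 = 0.6.
Left endpoints: 2.5, 3.1, 3.7, 4.3, 4.9.
f(2.5) = 2/3, f(3.1) = 10/17, f(3.7) = 10/19, f(4.3) = 10/21, f(4.9) = 10/23.
Sum = Δt · [f(2.5) + f(3.1) + f(3.7) + f(4.3) + f(4.9)].
Sum ≈ 1.6153.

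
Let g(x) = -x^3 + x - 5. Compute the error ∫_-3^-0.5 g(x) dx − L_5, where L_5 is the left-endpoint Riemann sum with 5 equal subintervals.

-6.640625

Exact integral: ∫_-3^-0.5 g(x) dx = 3.359375.
L_5 = 10.
Error = 3.359375 − 10 = -6.640625.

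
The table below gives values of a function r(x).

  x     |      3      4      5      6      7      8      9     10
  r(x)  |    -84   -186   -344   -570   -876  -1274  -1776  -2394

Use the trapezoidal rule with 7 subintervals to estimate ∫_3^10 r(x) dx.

Δx = 1.
T_7 = (1/2)·[(-84) + 2·(-186) + 2·(-344) + 2·(-570) + 2·(-876) + 2·(-1274) + 2·(-1776) + (-2394)] = -6265.

-6265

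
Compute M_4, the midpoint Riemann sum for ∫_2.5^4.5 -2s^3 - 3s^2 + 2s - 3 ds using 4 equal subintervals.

-252

Δs = (4.5 − 2.5)/4 = 0.5.
Midpoints: 2.75, 3.25, 3.75, 4.25.
f(2.75) = -61.78125, f(3.25) = -96.84375, f(3.75) = -143.15625, f(4.25) = -202.21875.
Sum = Δs · [f(2.75) + f(3.25) + f(3.75) + f(4.25)].
Sum = -252.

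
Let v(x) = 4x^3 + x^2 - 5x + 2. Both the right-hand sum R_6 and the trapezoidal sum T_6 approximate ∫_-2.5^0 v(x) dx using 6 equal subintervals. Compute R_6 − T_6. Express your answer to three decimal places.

9.115

R_6 ≈ -5.12731.
T_6 ≈ -14.24190.
R_6 − T_6 ≈ 9.115.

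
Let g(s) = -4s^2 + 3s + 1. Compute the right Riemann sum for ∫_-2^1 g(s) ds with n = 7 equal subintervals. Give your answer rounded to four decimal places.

Δs = (1 − (-2))/7 = 3/7.
Right endpoints: -11/7, -8/7, -5/7, -2/7, 1/7, 4/7, 1.
g(-11/7) = -666/49, g(-8/7) = -375/49, g(-5/7) = -156/49, g(-2/7) = -9/49, g(1/7) = 66/49, g(4/7) = 69/49, g(1) = 0.
Sum = Δs · [g(-11/7) + g(-8/7) + g(-5/7) + ...].
Sum ≈ -9.3673.

-9.3673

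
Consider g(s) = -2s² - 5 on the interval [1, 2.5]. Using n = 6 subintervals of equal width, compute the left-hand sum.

Δs = (2.5 − 1)/6 = 0.25.
Left endpoints: 1, 1.25, 1.5, 1.75, 2, 2.25.
g(1) = -7, g(1.25) = -8.125, g(1.5) = -9.5, g(1.75) = -11.125, g(2) = -13, g(2.25) = -15.125.
Sum = Δs · [g(1) + g(1.25) + g(1.5) + ...].
Sum = -15.96875.

-15.96875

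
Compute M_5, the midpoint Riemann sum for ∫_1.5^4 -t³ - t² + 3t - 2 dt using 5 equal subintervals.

Δt = (4 − 1.5)/5 = 0.5.
Midpoints: 1.75, 2.25, 2.75, 3.25, 3.75.
f(1.75) = -5.171875, f(2.25) = -11.703125, f(2.75) = -22.109375, f(3.25) = -37.140625, f(3.75) = -57.546875.
Sum = Δt · [f(1.75) + f(2.25) + f(2.75) + f(3.25) + f(3.75)].
Sum = -66.8359375.

-66.8359375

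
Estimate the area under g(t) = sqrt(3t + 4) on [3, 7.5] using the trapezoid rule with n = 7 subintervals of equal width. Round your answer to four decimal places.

Δt = (7.5 − 3)/7 = 9/14.
g(3) ≈ 3.6056, g(51/14) ≈ 3.8638, g(30/7) ≈ 4.1057, g(69/14) ≈ 4.3342, g(39/7) ≈ 4.5513, g(87/14) ≈ 4.7585, g(48/7) ≈ 4.9570, g(7.5) ≈ 5.1478.
T_7 = (Δt/2)·[g(t_0) + 2g(t_1) + ... + 2g(t_{6}) + g(t_7)].
Sum ≈ 19.8946.

19.8946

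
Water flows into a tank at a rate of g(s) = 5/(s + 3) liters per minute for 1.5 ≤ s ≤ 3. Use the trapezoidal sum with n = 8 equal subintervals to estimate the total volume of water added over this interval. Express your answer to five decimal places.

1.43873

Δs = (3 − 1.5)/8 = 0.1875.
g(1.5) = 10/9, g(1.6875) = 16/15, g(1.875) = 40/39, g(2.0625) = 80/81, g(2.25) = 20/21, g(2.4375) = 80/87, g(2.625) = 8/9, g(2.8125) = 80/93, g(3) = 5/6.
T_8 = (Δs/2)·[g(s_0) + 2g(s_1) + ... + 2g(s_{7}) + g(s_8)].
Sum ≈ 1.43873.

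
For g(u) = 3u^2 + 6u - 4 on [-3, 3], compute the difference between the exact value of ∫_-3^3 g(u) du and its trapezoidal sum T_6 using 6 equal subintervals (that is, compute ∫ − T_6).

-3

Exact integral: ∫_-3^3 g(u) du = 30.
T_6 = 33.
Error = 30 − 33 = -3.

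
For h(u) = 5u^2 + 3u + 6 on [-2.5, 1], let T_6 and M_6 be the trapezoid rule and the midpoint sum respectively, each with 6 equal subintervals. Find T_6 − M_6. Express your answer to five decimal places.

T_6 ≈ 41.8258102.
M_6 ≈ 40.3370949.
T_6 − M_6 ≈ 1.48872.

1.48872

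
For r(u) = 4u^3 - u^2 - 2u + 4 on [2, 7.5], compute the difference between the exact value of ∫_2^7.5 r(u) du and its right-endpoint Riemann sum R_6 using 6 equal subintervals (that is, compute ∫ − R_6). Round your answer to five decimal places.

Exact integral: ∫_2^7.5 r(u) du ≈ 2979.8541667.
R_6 ≈ 3752.7696759.
Error ≈ 2979.8541667 − 3752.7696759 ≈ -772.91551.

-772.91551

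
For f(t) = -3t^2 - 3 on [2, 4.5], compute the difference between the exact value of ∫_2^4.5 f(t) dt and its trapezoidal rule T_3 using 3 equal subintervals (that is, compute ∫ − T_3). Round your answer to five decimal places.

Exact integral: ∫_2^4.5 f(t) dt = -90.625.
T_3 ≈ -91.4930556.
Error ≈ -90.625 − (-91.4930556) ≈ 0.86806.

0.86806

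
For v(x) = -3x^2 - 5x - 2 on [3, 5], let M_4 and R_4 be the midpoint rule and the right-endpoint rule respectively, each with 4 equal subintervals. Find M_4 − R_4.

14.875

M_4 = -141.875.
R_4 = -156.75.
M_4 − R_4 = 14.875.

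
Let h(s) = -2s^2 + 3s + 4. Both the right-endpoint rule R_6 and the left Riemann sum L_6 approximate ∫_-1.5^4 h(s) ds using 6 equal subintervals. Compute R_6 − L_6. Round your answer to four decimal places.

R_6 ≈ -8.873843.
L_6 ≈ 1.209491.
R_6 − L_6 ≈ -10.0833.

-10.0833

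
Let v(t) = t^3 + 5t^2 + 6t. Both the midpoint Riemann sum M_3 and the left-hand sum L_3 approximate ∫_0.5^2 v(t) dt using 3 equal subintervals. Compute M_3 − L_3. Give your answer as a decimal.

8.0859375

M_3 = 28.0859375.
L_3 = 20.
M_3 − L_3 = 8.0859375.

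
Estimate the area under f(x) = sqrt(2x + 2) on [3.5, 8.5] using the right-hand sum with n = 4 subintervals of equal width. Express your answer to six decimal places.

19.442176

Δx = (8.5 − 3.5)/4 = 1.25.
Right endpoints: 4.75, 6, 7.25, 8.5.
f(4.75) ≈ 3.391165, f(6) ≈ 3.741657, f(7.25) ≈ 4.062019, f(8.5) ≈ 4.358899.
Sum = Δx · [f(4.75) + f(6) + f(7.25) + f(8.5)].
Sum ≈ 19.442176.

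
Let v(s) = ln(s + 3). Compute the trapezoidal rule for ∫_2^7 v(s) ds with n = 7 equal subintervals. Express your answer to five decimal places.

9.97441

Δs = (7 − 2)/7 = 5/7.
v(2) ≈ 1.60944, v(19/7) ≈ 1.74297, v(24/7) ≈ 1.86075, v(29/7) ≈ 1.96611, v(34/7) ≈ 2.06142, v(39/7) ≈ 2.14843, v(44/7) ≈ 2.22848, v(7) ≈ 2.30259.
T_7 = (Δs/2)·[v(s_0) + 2v(s_1) + ... + 2v(s_{6}) + v(s_7)].
Sum ≈ 9.97441.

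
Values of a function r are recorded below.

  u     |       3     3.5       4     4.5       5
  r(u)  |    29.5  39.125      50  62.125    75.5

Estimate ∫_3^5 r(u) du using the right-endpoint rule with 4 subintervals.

Δu = 0.5.
Sum = 0.5·[39.125 + 50 + 62.125 + 75.5] = 113.375.

113.375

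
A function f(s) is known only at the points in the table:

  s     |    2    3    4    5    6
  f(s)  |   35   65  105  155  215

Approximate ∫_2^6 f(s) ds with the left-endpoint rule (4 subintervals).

360

Δs = 1.
Sum = 1·[35 + 65 + 105 + 155] = 360.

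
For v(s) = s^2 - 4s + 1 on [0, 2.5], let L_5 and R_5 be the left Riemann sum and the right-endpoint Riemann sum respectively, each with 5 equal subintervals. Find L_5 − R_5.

L_5 = -3.75.
R_5 = -5.625.
L_5 − R_5 = 1.875.

1.875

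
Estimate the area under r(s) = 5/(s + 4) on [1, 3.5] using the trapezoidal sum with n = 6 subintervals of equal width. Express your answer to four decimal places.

Δs = (3.5 − 1)/6 = 5/12.
r(1) = 1, r(17/12) = 12/13, r(11/6) = 6/7, r(2.25) = 0.8, r(8/3) = 0.75, r(37/12) = 12/17, r(3.5) = 2/3.
T_6 = (Δs/2)·[r(s_0) + 2r(s_1) + ... + 2r(s_{5}) + r(s_6)].
Sum ≈ 2.0289.

2.0289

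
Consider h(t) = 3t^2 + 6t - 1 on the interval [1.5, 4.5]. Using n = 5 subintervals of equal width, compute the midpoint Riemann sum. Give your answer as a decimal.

138.48

Δt = (4.5 − 1.5)/5 = 0.6.
Midpoints: 1.8, 2.4, 3, 3.6, 4.2.
h(1.8) = 19.52, h(2.4) = 30.68, h(3) = 44, h(3.6) = 59.48, h(4.2) = 77.12.
Sum = Δt · [h(1.8) + h(2.4) + h(3) + h(3.6) + h(4.2)].
Sum = 138.48.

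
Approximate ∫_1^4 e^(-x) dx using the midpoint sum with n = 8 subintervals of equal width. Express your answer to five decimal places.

Δx = (4 − 1)/8 = 0.375.
Midpoints: 1.1875, 1.5625, 1.9375, 2.3125, 2.6875, 3.0625, 3.4375, 3.8125.
f(1.1875) ≈ 0.30498, f(1.5625) ≈ 0.20961, f(1.9375) ≈ 0.14406, f(2.3125) ≈ 0.09901, f(2.6875) ≈ 0.06805, f(3.0625) ≈ 0.04677, f(3.4375) ≈ 0.03214, f(3.8125) ≈ 0.02209.
Sum = Δx · [f(1.1875) + f(1.5625) + f(1.9375) + ...].
Sum ≈ 0.34752.

0.34752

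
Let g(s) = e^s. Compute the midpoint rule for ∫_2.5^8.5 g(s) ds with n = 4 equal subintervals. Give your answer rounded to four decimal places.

4471.4398

Δs = (8.5 − 2.5)/4 = 1.5.
Midpoints: 3.25, 4.75, 6.25, 7.75.
g(3.25) ≈ 25.7903, g(4.75) ≈ 115.5843, g(6.25) ≈ 518.0128, g(7.75) ≈ 2321.5724.
Sum = Δs · [g(3.25) + g(4.75) + g(6.25) + g(7.75)].
Sum ≈ 4471.4398.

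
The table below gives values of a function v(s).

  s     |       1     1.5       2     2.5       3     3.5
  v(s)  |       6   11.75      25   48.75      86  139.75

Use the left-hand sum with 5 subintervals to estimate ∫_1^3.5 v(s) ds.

Δs = 0.5.
Sum = 0.5·[6 + 11.75 + 25 + 48.75 + 86] = 88.75.

88.75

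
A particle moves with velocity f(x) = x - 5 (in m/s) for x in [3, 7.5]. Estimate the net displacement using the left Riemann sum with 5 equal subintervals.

Δx = (7.5 − 3)/5 = 0.9.
Left endpoints: 3, 3.9, 4.8, 5.7, 6.6.
f(3) = -2, f(3.9) = -1.1, f(4.8) = -0.2, f(5.7) = 0.7, f(6.6) = 1.6.
Sum = Δx · [f(3) + f(3.9) + f(4.8) + f(5.7) + f(6.6)].
Sum = -0.9.

-0.9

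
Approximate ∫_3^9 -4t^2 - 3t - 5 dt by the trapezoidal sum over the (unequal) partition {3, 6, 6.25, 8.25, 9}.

-1097.625

Subinterval widths: 3, 0.25, 2, 0.75.
f(3) = -50, f(6) = -167, f(6.25) = -180, f(8.25) = -302, f(9) = -356.
On each subinterval the trapezoid contributes (Δt_i/2)·[f(t_{i-1}) + f(t_i)].
Sum = -1097.625.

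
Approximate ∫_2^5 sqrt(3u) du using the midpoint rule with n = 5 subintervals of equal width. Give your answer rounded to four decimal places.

Δu = (5 − 2)/5 = 0.6.
Midpoints: 2.3, 2.9, 3.5, 4.1, 4.7.
f(2.3) ≈ 2.6268, f(2.9) ≈ 2.9496, f(3.5) ≈ 3.2404, f(4.1) ≈ 3.5071, f(4.7) ≈ 3.7550.
Sum = Δu · [f(2.3) + f(2.9) + f(3.5) + f(4.1) + f(4.7)].
Sum ≈ 9.6473.

9.6473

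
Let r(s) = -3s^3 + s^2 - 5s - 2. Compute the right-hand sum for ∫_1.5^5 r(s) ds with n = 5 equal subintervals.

Δs = (5 − 1.5)/5 = 0.7.
Right endpoints: 2.2, 2.9, 3.6, 4.3, 5.
r(2.2) = -40.104, r(2.9) = -81.257, r(3.6) = -147.008, r(4.3) = -243.531, r(5) = -377.
Sum = Δs · [r(2.2) + r(2.9) + r(3.6) + r(4.3) + r(5)].
Sum = -622.23.

-622.23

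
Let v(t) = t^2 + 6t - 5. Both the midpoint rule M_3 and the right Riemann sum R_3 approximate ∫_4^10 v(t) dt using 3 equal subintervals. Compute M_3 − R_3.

-126

M_3 = 532.
R_3 = 658.
M_3 − R_3 = -126.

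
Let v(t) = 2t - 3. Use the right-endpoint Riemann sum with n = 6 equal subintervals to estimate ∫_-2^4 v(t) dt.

Δt = (4 − (-2))/6 = 1.
Right endpoints: -1, 0, 1, 2, 3, 4.
v(-1) = -5, v(0) = -3, v(1) = -1, v(2) = 1, v(3) = 3, v(4) = 5.
Sum = Δt · [v(-1) + v(0) + v(1) + ...].
Sum = 0.

0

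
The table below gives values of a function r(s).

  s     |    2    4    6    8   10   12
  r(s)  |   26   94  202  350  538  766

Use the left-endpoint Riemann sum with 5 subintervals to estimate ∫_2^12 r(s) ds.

Δs = 2.
Sum = 2·[26 + 94 + 202 + 350 + 538] = 2420.

2420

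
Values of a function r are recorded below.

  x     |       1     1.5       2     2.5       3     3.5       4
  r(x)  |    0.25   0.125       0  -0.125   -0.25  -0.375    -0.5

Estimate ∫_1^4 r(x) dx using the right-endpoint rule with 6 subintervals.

-0.5625

Δx = 0.5.
Sum = 0.5·[0.125 + 0 + (-0.125) + (-0.25) + (-0.375) + (-0.5)] = -0.5625.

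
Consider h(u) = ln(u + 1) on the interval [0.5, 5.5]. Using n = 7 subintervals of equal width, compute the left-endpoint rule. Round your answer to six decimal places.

6.013221

Δu = (5.5 − 0.5)/7 = 5/7.
Left endpoints: 0.5, 17/14, 27/14, 37/14, 47/14, 57/14, 67/14.
h(0.5) ≈ 0.405465, h(17/14) ≈ 0.794930, h(27/14) ≈ 1.074515, h(37/14) ≈ 1.292768, h(47/14) ≈ 1.471817, h(57/14) ≈ 1.623623, h(67/14) ≈ 1.755392.
Sum = Δu · [h(0.5) + h(17/14) + h(27/14) + ...].
Sum ≈ 6.013221.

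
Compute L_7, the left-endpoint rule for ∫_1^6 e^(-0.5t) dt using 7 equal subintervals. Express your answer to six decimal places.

1.324135

Δt = (6 − 1)/7 = 5/7.
Left endpoints: 1, 12/7, 17/7, 22/7, 27/7, 32/7, 37/7.
f(1) ≈ 0.606531, f(12/7) ≈ 0.424373, f(17/7) ≈ 0.296922, f(22/7) ≈ 0.207748, f(27/7) ≈ 0.145356, f(32/7) ≈ 0.101701, f(37/7) ≈ 0.071158.
Sum = Δt · [f(1) + f(12/7) + f(17/7) + ...].
Sum ≈ 1.324135.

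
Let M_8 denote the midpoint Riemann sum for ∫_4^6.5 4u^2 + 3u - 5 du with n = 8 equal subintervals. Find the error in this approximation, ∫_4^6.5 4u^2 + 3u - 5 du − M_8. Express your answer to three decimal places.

Exact integral: ∫_4^6.5 f(u) du ≈ 307.70833.
M_8 ≈ 307.62695.
Error ≈ 307.70833 − 307.62695 ≈ 0.081.

0.081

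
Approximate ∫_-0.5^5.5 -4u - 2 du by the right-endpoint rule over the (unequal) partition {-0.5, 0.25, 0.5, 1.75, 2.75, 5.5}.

-93.5

Subinterval widths: 0.75, 0.25, 1.25, 1, 2.75.
Right endpoints: 0.25, 0.5, 1.75, 2.75, 5.5.
f(0.25) = -3, f(0.5) = -4, f(1.75) = -9, f(2.75) = -13, f(5.5) = -24.
Sum = Σ Δu_i · f(u_i).
Sum = -93.5.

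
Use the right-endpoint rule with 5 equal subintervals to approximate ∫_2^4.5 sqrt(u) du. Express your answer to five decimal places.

Δu = (4.5 − 2)/5 = 0.5.
Right endpoints: 2.5, 3, 3.5, 4, 4.5.
f(2.5) ≈ 1.58114, f(3) ≈ 1.73205, f(3.5) ≈ 1.87083, f(4) ≈ 2.00000, f(4.5) ≈ 2.12132.
Sum = Δu · [f(2.5) + f(3) + f(3.5) + f(4) + f(4.5)].
Sum ≈ 4.65267.

4.65267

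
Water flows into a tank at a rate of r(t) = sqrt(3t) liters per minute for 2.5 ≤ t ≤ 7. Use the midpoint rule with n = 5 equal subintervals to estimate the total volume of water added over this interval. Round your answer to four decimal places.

Δt = (7 − 2.5)/5 = 0.9.
Midpoints: 2.95, 3.85, 4.75, 5.65, 6.55.
r(2.95) ≈ 2.9749, r(3.85) ≈ 3.3985, r(4.75) ≈ 3.7749, r(5.65) ≈ 4.1170, r(6.55) ≈ 4.4328.
Sum = Δt · [r(2.95) + r(3.85) + r(4.75) + r(5.65) + r(6.55)].
Sum ≈ 16.8284.

16.8284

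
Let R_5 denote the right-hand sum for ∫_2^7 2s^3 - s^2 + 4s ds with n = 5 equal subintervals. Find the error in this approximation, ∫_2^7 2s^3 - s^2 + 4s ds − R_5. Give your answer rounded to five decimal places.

Exact integral: ∫_2^7 f(s) ds ≈ 1170.8333333.
R_5 = 1515.
Error ≈ 1170.8333333 − 1515 ≈ -344.16667.

-344.16667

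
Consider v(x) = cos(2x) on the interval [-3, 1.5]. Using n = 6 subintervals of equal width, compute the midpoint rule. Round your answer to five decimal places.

Δx = (1.5 − (-3))/6 = 0.75.
Midpoints: -2.625, -1.875, -1.125, -0.375, 0.375, 1.125.
v(-2.625) ≈ 0.51209, v(-1.875) ≈ -0.82056, v(-1.125) ≈ -0.62817, v(-0.375) ≈ 0.73169, v(0.375) ≈ 0.73169, v(1.125) ≈ -0.62817.
Sum = Δx · [v(-2.625) + v(-1.875) + v(-1.125) + ...].
Sum ≈ -0.07608.

-0.07608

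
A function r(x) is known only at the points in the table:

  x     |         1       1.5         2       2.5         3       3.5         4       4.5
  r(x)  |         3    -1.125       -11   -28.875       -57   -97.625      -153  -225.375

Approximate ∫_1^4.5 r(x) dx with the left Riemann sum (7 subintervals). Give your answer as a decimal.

Δx = 0.5.
Sum = 0.5·[3 + (-1.125) + (-11) + (-28.875) + (-57) + (-97.625) + (-153)] = -172.8125.

-172.8125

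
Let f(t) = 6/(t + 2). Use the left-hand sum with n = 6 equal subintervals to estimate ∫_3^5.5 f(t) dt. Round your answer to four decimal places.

2.5181

Δt = (5.5 − 3)/6 = 5/12.
Left endpoints: 3, 41/12, 23/6, 4.25, 14/3, 61/12.
f(3) = 1.2, f(41/12) = 72/65, f(23/6) = 36/35, f(4.25) = 0.96, f(14/3) = 0.9, f(61/12) = 72/85.
Sum = Δt · [f(3) + f(41/12) + f(23/6) + ...].
Sum ≈ 2.5181.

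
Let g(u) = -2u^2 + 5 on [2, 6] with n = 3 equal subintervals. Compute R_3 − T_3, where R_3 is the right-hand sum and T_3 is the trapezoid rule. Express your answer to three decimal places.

-42.667

R_3 ≈ -163.70370.
T_3 ≈ -121.03704.
R_3 − T_3 ≈ -42.667.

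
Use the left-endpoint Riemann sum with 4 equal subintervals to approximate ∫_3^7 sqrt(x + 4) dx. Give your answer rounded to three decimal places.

Δx = (7 − 3)/4 = 1.
Left endpoints: 3, 4, 5, 6.
f(3) ≈ 2.646, f(4) ≈ 2.828, f(5) ≈ 3.000, f(6) ≈ 3.162.
Sum = Δx · [f(3) + f(4) + f(5) + f(6)].
Sum ≈ 11.636.

11.636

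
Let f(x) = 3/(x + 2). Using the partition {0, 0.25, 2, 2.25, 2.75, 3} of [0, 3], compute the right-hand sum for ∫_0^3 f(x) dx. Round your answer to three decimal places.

2.288

Subinterval widths: 0.25, 1.75, 0.25, 0.5, 0.25.
Right endpoints: 0.25, 2, 2.25, 2.75, 3.
f(0.25) = 4/3, f(2) = 0.75, f(2.25) = 12/17, f(2.75) = 12/19, f(3) = 0.6.
Sum = Σ Δx_i · f(x_i).
Sum ≈ 2.288.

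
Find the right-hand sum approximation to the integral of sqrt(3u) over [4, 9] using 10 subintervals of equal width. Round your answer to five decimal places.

22.36932

Δu = (9 − 4)/10 = 0.5.
Right endpoints: 4.5, 5, 5.5, 6, 6.5, 7, 7.5, 8, 8.5, 9.
f(4.5) ≈ 3.67423, f(5) ≈ 3.87298, f(5.5) ≈ 4.06202, f(6) ≈ 4.24264, f(6.5) ≈ 4.41588, f(7) ≈ 4.58258, f(7.5) ≈ 4.74342, f(8) ≈ 4.89898, f(8.5) ≈ 5.04975, f(9) ≈ 5.19615.
Sum = Δu · [f(4.5) + f(5) + f(5.5) + ...].
Sum ≈ 22.36932.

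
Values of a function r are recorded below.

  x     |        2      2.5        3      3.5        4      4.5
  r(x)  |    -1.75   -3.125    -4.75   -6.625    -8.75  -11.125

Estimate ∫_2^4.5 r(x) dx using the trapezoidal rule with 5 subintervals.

Δx = 0.5.
T_5 = (0.5/2)·[(-1.75) + 2·(-3.125) + 2·(-4.75) + 2·(-6.625) + 2·(-8.75) + (-11.125)] = -14.84375.

-14.84375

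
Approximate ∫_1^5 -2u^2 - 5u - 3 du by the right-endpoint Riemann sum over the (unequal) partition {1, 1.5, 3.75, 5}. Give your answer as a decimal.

Subinterval widths: 0.5, 2.25, 1.25.
Right endpoints: 1.5, 3.75, 5.
f(1.5) = -15, f(3.75) = -49.875, f(5) = -78.
Sum = Σ Δu_i · f(u_i).
Sum = -217.21875.

-217.21875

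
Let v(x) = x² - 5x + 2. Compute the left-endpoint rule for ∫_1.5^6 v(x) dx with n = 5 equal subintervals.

Δx = (6 − 1.5)/5 = 0.9.
Left endpoints: 1.5, 2.4, 3.3, 4.2, 5.1.
v(1.5) = -3.25, v(2.4) = -4.24, v(3.3) = -3.61, v(4.2) = -1.36, v(5.1) = 2.51.
Sum = Δx · [v(1.5) + v(2.4) + v(3.3) + v(4.2) + v(5.1)].
Sum = -8.955.

-8.955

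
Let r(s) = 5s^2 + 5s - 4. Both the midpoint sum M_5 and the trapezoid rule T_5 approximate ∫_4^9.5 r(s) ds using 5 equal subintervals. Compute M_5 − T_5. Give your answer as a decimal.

M_5 = 1483.14375.
T_5 = 1491.4625.
M_5 − T_5 = -8.31875.

-8.31875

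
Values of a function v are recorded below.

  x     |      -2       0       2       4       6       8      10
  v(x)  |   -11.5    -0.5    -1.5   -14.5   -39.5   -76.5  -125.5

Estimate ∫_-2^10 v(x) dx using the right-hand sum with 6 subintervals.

Δx = 2.
Sum = 2·[(-0.5) + (-1.5) + (-14.5) + (-39.5) + (-76.5) + (-125.5)] = -516.

-516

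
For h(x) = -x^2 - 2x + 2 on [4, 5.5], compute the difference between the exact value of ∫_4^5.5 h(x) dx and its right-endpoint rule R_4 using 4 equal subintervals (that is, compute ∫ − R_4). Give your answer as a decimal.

Exact integral: ∫_4^5.5 h(x) dx = -45.375.
R_4 = -48.64453125.
Error = -45.375 − (-48.64453125) = 3.26953125.

3.26953125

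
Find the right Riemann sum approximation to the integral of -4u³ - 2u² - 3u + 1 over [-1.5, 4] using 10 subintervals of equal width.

-401.905625

Δu = (4 − (-1.5))/10 = 0.55.
Right endpoints: -0.95, -0.4, 0.15, 0.7, 1.25, 1.8, 2.35, 2.9, 3.45, 4.
f(-0.95) = 5.4745, f(-0.4) = 2.136, f(0.15) = 0.4915, f(0.7) = -3.452, f(1.25) = -13.6875, f(1.8) = -34.208, f(2.35) = -69.0065, f(2.9) = -122.076, f(3.45) = -197.4095, f(4) = -299.
Sum = Δu · [f(-0.95) + f(-0.4) + f(0.15) + ...].
Sum = -401.905625.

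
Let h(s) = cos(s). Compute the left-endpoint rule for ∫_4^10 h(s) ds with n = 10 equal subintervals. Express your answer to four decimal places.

Δs = (10 − 4)/10 = 0.6.
Left endpoints: 4, 4.6, 5.2, 5.8, 6.4, 7, 7.6, 8.2, 8.8, 9.4.
h(4) ≈ -0.6536, h(4.6) ≈ -0.1122, h(5.2) ≈ 0.4685, h(5.8) ≈ 0.8855, h(6.4) ≈ 0.9932, h(7) ≈ 0.7539, h(7.6) ≈ 0.2513, h(8.2) ≈ -0.3392, h(8.8) ≈ -0.8111, h(9.4) ≈ -0.9997.
Sum = Δs · [h(4) + h(4.6) + h(5.2) + ...].
Sum ≈ 0.2620.

0.2620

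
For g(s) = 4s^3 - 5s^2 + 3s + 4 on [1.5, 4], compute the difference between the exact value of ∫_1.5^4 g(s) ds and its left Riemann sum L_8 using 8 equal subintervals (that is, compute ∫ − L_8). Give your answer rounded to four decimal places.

Exact integral: ∫_1.5^4 g(s) ds ≈ 180.520833.
L_8 = 153.33984375.
Error ≈ 180.520833 − 153.33984375 ≈ 27.1810.

27.1810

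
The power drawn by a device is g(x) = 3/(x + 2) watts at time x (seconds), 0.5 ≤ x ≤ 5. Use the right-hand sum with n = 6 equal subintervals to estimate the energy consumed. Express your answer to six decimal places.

Δx = (5 − 0.5)/6 = 0.75.
Right endpoints: 1.25, 2, 2.75, 3.5, 4.25, 5.
g(1.25) = 12/13, g(2) = 0.75, g(2.75) = 12/19, g(3.5) = 6/11, g(4.25) = 0.48, g(5) = 3/7.
Sum = Δx · [g(1.25) + g(2) + g(2.75) + ...].
Sum ≈ 2.819011.

2.819011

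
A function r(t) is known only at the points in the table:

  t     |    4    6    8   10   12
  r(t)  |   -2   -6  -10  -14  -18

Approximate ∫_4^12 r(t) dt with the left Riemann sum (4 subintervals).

-64

Δt = 2.
Sum = 2·[(-2) + (-6) + (-10) + (-14)] = -64.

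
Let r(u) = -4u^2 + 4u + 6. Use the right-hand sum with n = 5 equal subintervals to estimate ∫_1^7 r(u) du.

Δu = (7 − 1)/5 = 1.2.
Right endpoints: 2.2, 3.4, 4.6, 5.8, 7.
r(2.2) = -4.56, r(3.4) = -26.64, r(4.6) = -60.24, r(5.8) = -105.36, r(7) = -162.
Sum = Δu · [r(2.2) + r(3.4) + r(4.6) + r(5.8) + r(7)].
Sum = -430.56.

-430.56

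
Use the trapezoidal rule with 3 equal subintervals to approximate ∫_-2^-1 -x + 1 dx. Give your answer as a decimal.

Δx = (-1 − (-2))/3 = 1/3.
f(-2) = 3, f(-5/3) = 8/3, f(-4/3) = 7/3, f(-1) = 2.
T_3 = (Δx/2)·[f(x_0) + 2f(x_1) + 2f(x_2) + f(x_3)].
Sum = 2.5.

2.5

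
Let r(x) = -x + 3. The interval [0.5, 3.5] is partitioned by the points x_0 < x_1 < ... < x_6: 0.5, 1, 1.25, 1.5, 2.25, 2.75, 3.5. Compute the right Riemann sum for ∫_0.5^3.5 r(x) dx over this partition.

2.125

Subinterval widths: 0.5, 0.25, 0.25, 0.75, 0.5, 0.75.
Right endpoints: 1, 1.25, 1.5, 2.25, 2.75, 3.5.
r(1) = 2, r(1.25) = 1.75, r(1.5) = 1.5, r(2.25) = 0.75, r(2.75) = 0.25, r(3.5) = -0.5.
Sum = Σ Δx_i · r(x_i).
Sum = 2.125.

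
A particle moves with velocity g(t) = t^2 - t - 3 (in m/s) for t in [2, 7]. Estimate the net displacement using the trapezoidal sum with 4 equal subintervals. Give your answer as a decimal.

75.46875

Δt = (7 − 2)/4 = 1.25.
g(2) = -1, g(3.25) = 4.3125, g(4.5) = 12.75, g(5.75) = 24.3125, g(7) = 39.
T_4 = (Δt/2)·[g(t_0) + 2g(t_1) + 2g(t_2) + 2g(t_3) + g(t_4)].
Sum = 75.46875.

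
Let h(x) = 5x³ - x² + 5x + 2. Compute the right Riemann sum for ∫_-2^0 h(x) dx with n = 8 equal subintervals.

Δx = (0 − (-2))/8 = 0.25.
Right endpoints: -1.75, -1.5, -1.25, -1, -0.75, -0.5, -0.25, 0.
h(-1.75) = -36.609375, h(-1.5) = -24.625, h(-1.25) = -15.578125, h(-1) = -9, h(-0.75) = -4.421875, h(-0.5) = -1.375, h(-0.25) = 0.609375, h(0) = 2.
Sum = Δx · [h(-1.75) + h(-1.5) + h(-1.25) + ...].
Sum = -22.25.

-22.25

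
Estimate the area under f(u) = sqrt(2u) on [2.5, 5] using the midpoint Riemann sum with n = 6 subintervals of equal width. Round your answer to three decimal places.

Δu = (5 − 2.5)/6 = 5/12.
Midpoints: 65/24, 3.125, 85/24, 95/24, 4.375, 115/24.
f(65/24) ≈ 2.327, f(3.125) ≈ 2.500, f(85/24) ≈ 2.661, f(95/24) ≈ 2.814, f(4.375) ≈ 2.958, f(115/24) ≈ 3.096.
Sum = Δu · [f(65/24) + f(3.125) + f(85/24) + ...].
Sum ≈ 6.815.

6.815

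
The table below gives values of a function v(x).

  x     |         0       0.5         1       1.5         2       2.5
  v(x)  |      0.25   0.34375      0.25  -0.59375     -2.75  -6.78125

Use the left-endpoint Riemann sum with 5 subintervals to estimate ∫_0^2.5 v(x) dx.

Δx = 0.5.
Sum = 0.5·[0.25 + 0.34375 + 0.25 + (-0.59375) + (-2.75)] = -1.25.

-1.25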